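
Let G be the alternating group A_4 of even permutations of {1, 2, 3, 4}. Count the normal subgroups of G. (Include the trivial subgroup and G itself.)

3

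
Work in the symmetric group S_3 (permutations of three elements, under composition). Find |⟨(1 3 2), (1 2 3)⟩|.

3

|⟨(1 3 2)⟩| = 3 and |⟨(1 2 3)⟩| = 3, so |H| is a multiple of lcm(3, 3) = 3 and divides |G| = 6.
Closing under the operation: H = {e, (1 2 3), (1 3 2)}, so |H| = 3.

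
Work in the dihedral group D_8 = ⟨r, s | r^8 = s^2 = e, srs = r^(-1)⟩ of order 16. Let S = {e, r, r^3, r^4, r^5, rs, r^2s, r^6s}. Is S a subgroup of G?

r ∈ S but its inverse r^7 ∉ S, so S is not a subgroup.

No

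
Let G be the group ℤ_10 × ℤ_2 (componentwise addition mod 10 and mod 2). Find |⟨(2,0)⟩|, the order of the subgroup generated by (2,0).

The order of (2,0) in Z_10 × Z_2 is lcm(ord(2) in Z_10, ord(0) in Z_2).
ord(2) = 5 and ord(0) = 1, so |⟨(2,0)⟩| = lcm(5, 1) = 5.

5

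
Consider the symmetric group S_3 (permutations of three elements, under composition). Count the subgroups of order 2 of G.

|G| = 6 and 2 | 6, so subgroups of order 2 are possible by Lagrange.
The subgroups of order 2 are: {e, (1 2)}; {e, (1 3)}; {e, (2 3)}.
So G has 3 subgroups of order 2.

3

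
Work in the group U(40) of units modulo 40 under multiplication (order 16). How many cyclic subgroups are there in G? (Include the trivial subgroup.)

12

A cyclic subgroup of order d is generated by each of its φ(d) elements of order d, so the cyclic subgroups of order d number (#elements of order d)/φ(d).
Cyclic subgroups by order — order 1: 1; order 2: 7; order 4: 4.
Total: 12.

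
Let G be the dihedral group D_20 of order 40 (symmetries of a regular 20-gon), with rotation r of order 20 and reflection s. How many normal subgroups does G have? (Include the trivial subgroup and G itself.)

9

G has 48 subgroups. Checking conjugation-invariance by order — order 1: 1/1 normal; order 2: 1/21 normal; order 4: 1/11 normal; order 5: 1/1 normal; order 8: 0/5 normal; order 10: 1/5 normal; order 20: 3/3 normal; order 40: 1/1 normal.
Total normal subgroups: 9.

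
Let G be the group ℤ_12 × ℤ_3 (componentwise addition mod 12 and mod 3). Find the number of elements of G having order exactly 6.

8

An element (a,b) has order lcm(ord(a), ord(b)); count pairs with lcm equal to 6.
Enumerating gives 8 such elements.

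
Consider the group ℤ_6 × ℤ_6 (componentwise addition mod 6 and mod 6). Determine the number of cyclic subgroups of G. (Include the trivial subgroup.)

20

Each element a generates a cyclic subgroup ⟨a⟩; distinct elements may generate the same one (a cyclic group of order d has φ(d) generators).
Cyclic subgroups by order — order 1: 1; order 2: 3; order 3: 4; order 6: 12.
Total: 20.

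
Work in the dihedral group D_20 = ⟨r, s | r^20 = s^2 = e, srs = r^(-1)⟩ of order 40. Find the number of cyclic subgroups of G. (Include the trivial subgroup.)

A cyclic subgroup of order d is generated by each of its φ(d) elements of order d, so the cyclic subgroups of order d number (#elements of order d)/φ(d).
Cyclic subgroups by order — order 1: 1; order 2: 21; order 4: 1; order 5: 1; order 10: 1; order 20: 1.
Total: 26.

26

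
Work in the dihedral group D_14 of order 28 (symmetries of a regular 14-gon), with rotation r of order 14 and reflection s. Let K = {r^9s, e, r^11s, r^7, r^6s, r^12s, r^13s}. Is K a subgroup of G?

No

Closure fails: r^11s · r^12s = r^13 ∉ K. So K is not a subgroup.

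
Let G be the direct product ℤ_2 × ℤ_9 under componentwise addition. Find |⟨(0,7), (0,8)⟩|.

9

|⟨(0,7)⟩| = 9 and |⟨(0,8)⟩| = 9, so |H| is a multiple of lcm(9, 9) = 9 and divides |G| = 18.
Closing under the operation: H = {(0,0), (0,1), (0,2), (0,3), (0,4), (0,5), (0,6), (0,7), (0,8)}, so |H| = 9.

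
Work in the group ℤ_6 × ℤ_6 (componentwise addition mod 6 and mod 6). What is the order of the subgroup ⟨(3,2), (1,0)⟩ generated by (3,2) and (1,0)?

18

|⟨(3,2)⟩| = 6 and |⟨(1,0)⟩| = 6, so |H| is a multiple of lcm(6, 6) = 6 and divides |G| = 36.
Closing under the operation: H = {(0,0), (0,2), (0,4), (1,0), (1,2), (1,4), (2,0), (2,2), (2,4), (3,0), (3,2), (3,4), (4,0), (4,2), (4,4), (5,0), (5,2), (5,4)}, so |H| = 18.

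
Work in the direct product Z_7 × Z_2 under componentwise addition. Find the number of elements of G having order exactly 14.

An element (a,b) has order lcm(ord(a), ord(b)); count pairs with lcm equal to 14.
Enumerating gives 6 such elements.

6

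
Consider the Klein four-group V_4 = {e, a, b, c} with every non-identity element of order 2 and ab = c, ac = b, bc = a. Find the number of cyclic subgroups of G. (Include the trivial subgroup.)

4

A cyclic subgroup of order d is generated by each of its φ(d) elements of order d, so the cyclic subgroups of order d number (#elements of order d)/φ(d).
Cyclic subgroups by order — order 1: 1; order 2: 3.
Total: 4.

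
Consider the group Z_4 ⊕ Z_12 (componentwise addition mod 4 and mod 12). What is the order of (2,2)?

The order of (2,2) in Z_4 × Z_12 is lcm(ord(2) in Z_4, ord(2) in Z_12).
ord(2) = 2 and ord(2) = 6, so |⟨(2,2)⟩| = lcm(2, 6) = 6.

6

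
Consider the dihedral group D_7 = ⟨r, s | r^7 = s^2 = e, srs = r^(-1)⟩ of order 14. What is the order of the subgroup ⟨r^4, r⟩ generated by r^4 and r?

7

|⟨r^4⟩| = 7 and |⟨r⟩| = 7, so |H| is a multiple of lcm(7, 7) = 7 and divides |G| = 14.
Closing under the operation: H = {e, r, r^2, r^3, r^4, r^5, r^6}, so |H| = 7.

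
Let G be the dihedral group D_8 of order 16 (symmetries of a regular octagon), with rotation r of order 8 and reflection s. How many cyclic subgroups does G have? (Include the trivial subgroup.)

Each element a generates a cyclic subgroup ⟨a⟩; distinct elements may generate the same one (a cyclic group of order d has φ(d) generators).
Cyclic subgroups by order — order 1: 1; order 2: 9; order 4: 1; order 8: 1.
Total: 12.

12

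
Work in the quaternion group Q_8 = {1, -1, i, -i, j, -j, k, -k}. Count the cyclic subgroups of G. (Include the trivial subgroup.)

5

Group the elements of G by the cyclic subgroup they generate; each cyclic subgroup of order d accounts for φ(d) elements.
Cyclic subgroups by order — order 1: 1; order 2: 1; order 4: 3.
Total: 5.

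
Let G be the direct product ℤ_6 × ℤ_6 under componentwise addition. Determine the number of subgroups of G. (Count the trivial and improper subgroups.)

|G| = 36, so by Lagrange every subgroup order divides 36. Divisors: 1, 2, 3, 4, 6, 9, 12, 18, 36.
Subgroups by order — order 1: 1; order 2: 3; order 3: 4; order 4: 1; order 6: 12; order 9: 1; order 12: 4; order 18: 3; order 36: 1.
Total: 1 + 3 + 4 + 1 + 12 + 1 + 4 + 3 + 1 = 30.

30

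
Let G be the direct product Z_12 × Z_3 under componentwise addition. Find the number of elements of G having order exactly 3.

An element (a,b) has order lcm(ord(a), ord(b)); count pairs with lcm equal to 3.
Enumerating gives 8 such elements.

8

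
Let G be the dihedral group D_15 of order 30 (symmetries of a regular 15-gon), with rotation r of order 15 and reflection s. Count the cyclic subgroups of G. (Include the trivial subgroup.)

A cyclic subgroup of order d is generated by each of its φ(d) elements of order d, so the cyclic subgroups of order d number (#elements of order d)/φ(d).
Cyclic subgroups by order — order 1: 1; order 2: 15; order 3: 1; order 5: 1; order 15: 1.
Total: 19.

19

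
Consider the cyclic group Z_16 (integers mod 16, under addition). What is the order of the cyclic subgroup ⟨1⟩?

In Z_16, the order of an element a is n/gcd(a, n).
gcd(1, 16) = 1, so |⟨1⟩| = 16/1 = 16.

16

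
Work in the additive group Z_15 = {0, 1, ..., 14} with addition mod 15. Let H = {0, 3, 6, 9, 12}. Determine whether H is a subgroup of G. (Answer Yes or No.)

Yes

|H| = 5 divides |G| = 15, consistent with Lagrange.
H contains the identity, every element's inverse is in H, and H is closed under +: it is a subgroup.
In fact H = ⟨3⟩.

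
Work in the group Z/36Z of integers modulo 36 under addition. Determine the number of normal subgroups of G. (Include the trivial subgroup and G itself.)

9

G is abelian, so every subgroup is normal.
G has 9 subgroups in total, hence 9 normal subgroups.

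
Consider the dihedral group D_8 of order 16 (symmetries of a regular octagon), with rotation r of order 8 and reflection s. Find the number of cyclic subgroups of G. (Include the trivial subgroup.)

Each element a generates a cyclic subgroup ⟨a⟩; distinct elements may generate the same one (a cyclic group of order d has φ(d) generators).
Cyclic subgroups by order — order 1: 1; order 2: 9; order 4: 1; order 8: 1.
Total: 12.

12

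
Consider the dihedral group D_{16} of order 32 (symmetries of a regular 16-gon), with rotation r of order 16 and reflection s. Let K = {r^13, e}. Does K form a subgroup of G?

No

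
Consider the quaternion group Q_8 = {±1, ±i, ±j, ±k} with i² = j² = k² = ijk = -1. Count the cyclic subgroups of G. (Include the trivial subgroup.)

5

A cyclic subgroup of order d is generated by each of its φ(d) elements of order d, so the cyclic subgroups of order d number (#elements of order d)/φ(d).
Cyclic subgroups by order — order 1: 1; order 2: 1; order 4: 3.
Total: 5.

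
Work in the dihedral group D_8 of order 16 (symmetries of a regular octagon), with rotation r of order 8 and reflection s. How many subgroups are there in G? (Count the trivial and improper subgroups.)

19

|G| = 16, so by Lagrange every subgroup order divides 16. Divisors: 1, 2, 4, 8, 16.
Subgroups by order — order 1: 1; order 2: 9; order 4: 5; order 8: 3; order 16: 1.
Total: 1 + 9 + 5 + 3 + 1 = 19.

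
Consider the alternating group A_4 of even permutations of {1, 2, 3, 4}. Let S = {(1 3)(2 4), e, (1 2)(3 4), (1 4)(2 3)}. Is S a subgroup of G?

Yes

|S| = 4 divides |G| = 12, consistent with Lagrange.
S contains the identity, every element's inverse is in S, and S is closed under ∘: it is a subgroup.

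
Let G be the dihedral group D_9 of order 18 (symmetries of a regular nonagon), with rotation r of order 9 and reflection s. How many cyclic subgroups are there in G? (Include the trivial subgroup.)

Each element a generates a cyclic subgroup ⟨a⟩; distinct elements may generate the same one (a cyclic group of order d has φ(d) generators).
Cyclic subgroups by order — order 1: 1; order 2: 9; order 3: 1; order 9: 1.
Total: 12.

12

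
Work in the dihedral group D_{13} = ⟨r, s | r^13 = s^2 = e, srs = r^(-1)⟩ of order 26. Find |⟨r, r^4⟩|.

|⟨r⟩| = 13 and |⟨r^4⟩| = 13, so |H| is a multiple of lcm(13, 13) = 13 and divides |G| = 26.
Closing under the operation: H = {e, r, r^2, r^3, r^4, r^5, r^6, r^7, r^8, r^9, r^10, r^11, r^12}, so |H| = 13.

13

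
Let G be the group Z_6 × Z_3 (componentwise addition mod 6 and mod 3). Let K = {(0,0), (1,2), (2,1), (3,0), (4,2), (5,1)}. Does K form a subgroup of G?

|K| = 6 divides |G| = 18, consistent with Lagrange.
K contains the identity, every element's inverse is in K, and K is closed under +: it is a subgroup.
In fact K = ⟨(1,2)⟩.

Yes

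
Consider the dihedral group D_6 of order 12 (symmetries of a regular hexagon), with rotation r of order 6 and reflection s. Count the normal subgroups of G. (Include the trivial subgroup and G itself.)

G has 16 subgroups. Checking conjugation-invariance by order — order 1: 1/1 normal; order 2: 1/7 normal; order 3: 1/1 normal; order 4: 0/3 normal; order 6: 3/3 normal; order 12: 1/1 normal.
Total normal subgroups: 7.

7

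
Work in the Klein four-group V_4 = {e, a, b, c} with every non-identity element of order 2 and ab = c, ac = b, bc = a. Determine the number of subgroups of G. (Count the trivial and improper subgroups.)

5

|G| = 4, so by Lagrange every subgroup order divides 4. Divisors: 1, 2, 4.
Subgroups by order — order 1: 1; order 2: 3; order 4: 1.
Total: 1 + 3 + 1 = 5.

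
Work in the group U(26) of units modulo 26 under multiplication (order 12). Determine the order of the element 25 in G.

Compute successive powers of 25 mod 26: 25, 1; 25^2 ≡ 1 (mod 26).
So |⟨25⟩| = 2.

2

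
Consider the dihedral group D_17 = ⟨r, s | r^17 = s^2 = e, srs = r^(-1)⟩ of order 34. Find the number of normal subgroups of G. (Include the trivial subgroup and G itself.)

G has 20 subgroups. Checking conjugation-invariance by order — order 1: 1/1 normal; order 2: 0/17 normal; order 17: 1/1 normal; order 34: 1/1 normal.
Total normal subgroups: 3.

3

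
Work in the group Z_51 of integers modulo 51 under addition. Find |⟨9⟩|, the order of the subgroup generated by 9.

In Z_51, the order of an element a is n/gcd(a, n).
gcd(9, 51) = 3, so |⟨9⟩| = 51/3 = 17.

17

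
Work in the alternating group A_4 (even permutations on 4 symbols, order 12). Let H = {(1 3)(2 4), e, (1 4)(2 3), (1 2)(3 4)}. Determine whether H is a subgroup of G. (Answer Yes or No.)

Yes

|H| = 4 divides |G| = 12, consistent with Lagrange.
H contains the identity, every element's inverse is in H, and H is closed under ∘: it is a subgroup.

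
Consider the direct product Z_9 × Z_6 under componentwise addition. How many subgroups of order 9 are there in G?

|G| = 54 and 9 | 54, so subgroups of order 9 are possible by Lagrange.
The subgroups of order 9 are: {(0,0), (0,2), (0,4), (3,0), (3,2), (3,4), (6,0), (6,2), (6,4)}; {(0,0), (1,0), (2,0), (3,0), (4,0), (5,0), (6,0), (7,0), (8,0)}; {(0,0), (1,2), (2,4), (3,0), (4,2), (5,4), (6,0), (7,2), (8,4)}; {(0,0), (1,4), (2,2), (3,0), (4,4), (5,2), (6,0), (7,4), (8,2)}.
So G has 4 subgroups of order 9.

4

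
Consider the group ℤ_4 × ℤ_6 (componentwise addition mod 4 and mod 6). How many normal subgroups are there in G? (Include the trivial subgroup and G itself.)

16

G is abelian, so every subgroup is normal.
G has 16 subgroups in total, hence 16 normal subgroups.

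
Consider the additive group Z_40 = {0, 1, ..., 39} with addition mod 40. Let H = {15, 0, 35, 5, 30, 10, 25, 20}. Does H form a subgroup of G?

Yes

|H| = 8 divides |G| = 40, consistent with Lagrange.
H contains the identity, every element's inverse is in H, and H is closed under +: it is a subgroup.
In fact H = ⟨35⟩.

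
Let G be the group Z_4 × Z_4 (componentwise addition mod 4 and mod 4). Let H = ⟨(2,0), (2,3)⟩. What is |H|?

|⟨(2,0)⟩| = 2 and |⟨(2,3)⟩| = 4, so |H| is a multiple of lcm(2, 4) = 4 and divides |G| = 16.
Closing under the operation: H = {(0,0), (0,1), (0,2), (0,3), (2,0), (2,1), (2,2), (2,3)}, so |H| = 8.

8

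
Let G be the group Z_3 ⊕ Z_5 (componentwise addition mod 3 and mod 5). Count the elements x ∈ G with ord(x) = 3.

2

An element (a,b) has order lcm(ord(a), ord(b)); count pairs with lcm equal to 3.
Enumerating gives 2 such elements.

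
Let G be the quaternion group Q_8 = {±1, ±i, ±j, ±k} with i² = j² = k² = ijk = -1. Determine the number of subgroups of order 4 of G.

3

|G| = 8 and 4 | 8, so subgroups of order 4 are possible by Lagrange.
The subgroups of order 4 are: {1, -1, i, -i}; {1, -1, j, -j}; {1, -1, k, -k}.
So G has 3 subgroups of order 4.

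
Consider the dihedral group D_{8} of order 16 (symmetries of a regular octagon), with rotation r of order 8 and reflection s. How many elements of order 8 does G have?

The elements of order 8 are: r, r^3, r^5, r^7.
That's 4.

4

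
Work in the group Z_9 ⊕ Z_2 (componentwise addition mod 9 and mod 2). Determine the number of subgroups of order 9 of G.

1

|G| = 18 and 9 | 18, so subgroups of order 9 are possible by Lagrange.
The subgroups of order 9 are: {(0,0), (1,0), (2,0), (3,0), (4,0), (5,0), (6,0), (7,0), (8,0)}.
So G has 1 subgroup of order 9.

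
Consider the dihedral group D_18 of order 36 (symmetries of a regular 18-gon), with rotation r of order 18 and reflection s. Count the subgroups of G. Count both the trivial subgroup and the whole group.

|G| = 36, so by Lagrange every subgroup order divides 36. Divisors: 1, 2, 3, 4, 6, 9, 12, 18, 36.
Subgroups by order — order 1: 1; order 2: 19; order 3: 1; order 4: 9; order 6: 7; order 9: 1; order 12: 3; order 18: 3; order 36: 1.
Total: 1 + 19 + 1 + 9 + 7 + 1 + 3 + 3 + 1 = 45.

45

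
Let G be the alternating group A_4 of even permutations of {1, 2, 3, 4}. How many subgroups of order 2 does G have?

|G| = 12 and 2 | 12, so subgroups of order 2 are possible by Lagrange.
The subgroups of order 2 are: {e, (1 2)(3 4)}; {e, (1 3)(2 4)}; {e, (1 4)(2 3)}.
So G has 3 subgroups of order 2.

3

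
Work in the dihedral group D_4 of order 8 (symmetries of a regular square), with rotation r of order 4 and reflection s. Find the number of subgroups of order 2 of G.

|G| = 8 and 2 | 8, so subgroups of order 2 are possible by Lagrange.
The subgroups of order 2 are: {e, r^2}; {e, r^2s}; {e, r^3s}; {e, rs}; … (5 in all).
So G has 5 subgroups of order 2.

5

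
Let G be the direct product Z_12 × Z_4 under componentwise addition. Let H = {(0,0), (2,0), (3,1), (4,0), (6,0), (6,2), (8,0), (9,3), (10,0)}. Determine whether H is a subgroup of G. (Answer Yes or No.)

|H| = 9 does not divide |G| = 48, so by Lagrange H is not a subgroup.

No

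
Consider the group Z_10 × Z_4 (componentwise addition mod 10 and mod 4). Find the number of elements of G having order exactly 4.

An element (a,b) has order lcm(ord(a), ord(b)); count pairs with lcm equal to 4.
Enumerating gives 4 such elements.

4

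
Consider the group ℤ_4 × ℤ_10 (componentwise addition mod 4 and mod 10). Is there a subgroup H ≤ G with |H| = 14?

No

14 does not divide |G| = 40, so by Lagrange no subgroup of order 14 exists.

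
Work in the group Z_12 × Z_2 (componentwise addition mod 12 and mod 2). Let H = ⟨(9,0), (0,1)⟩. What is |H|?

8

|⟨(9,0)⟩| = 4 and |⟨(0,1)⟩| = 2, so |H| is a multiple of lcm(4, 2) = 4 and divides |G| = 24.
Closing under the operation: H = {(0,0), (0,1), (3,0), (3,1), (6,0), (6,1), (9,0), (9,1)}, so |H| = 8.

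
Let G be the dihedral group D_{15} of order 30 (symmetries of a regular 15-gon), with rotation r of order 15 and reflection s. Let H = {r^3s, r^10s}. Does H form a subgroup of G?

The identity e ∉ H, so H is not a subgroup.

No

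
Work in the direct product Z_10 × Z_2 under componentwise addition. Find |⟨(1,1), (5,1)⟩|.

10

|⟨(1,1)⟩| = 10 and |⟨(5,1)⟩| = 2, so |H| is a multiple of lcm(10, 2) = 10 and divides |G| = 20.
Closing under the operation: H = {(0,0), (1,1), (2,0), (3,1), (4,0), (5,1), (6,0), (7,1), (8,0), (9,1)}, so |H| = 10.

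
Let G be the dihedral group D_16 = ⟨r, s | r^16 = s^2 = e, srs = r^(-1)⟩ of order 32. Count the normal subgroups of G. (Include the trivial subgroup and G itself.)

G has 36 subgroups. Checking conjugation-invariance by order — order 1: 1/1 normal; order 2: 1/17 normal; order 4: 1/9 normal; order 8: 1/5 normal; order 16: 3/3 normal; order 32: 1/1 normal.
Total normal subgroups: 8.

8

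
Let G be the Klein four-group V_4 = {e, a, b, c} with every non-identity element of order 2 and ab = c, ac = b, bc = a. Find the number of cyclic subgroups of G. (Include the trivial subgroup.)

4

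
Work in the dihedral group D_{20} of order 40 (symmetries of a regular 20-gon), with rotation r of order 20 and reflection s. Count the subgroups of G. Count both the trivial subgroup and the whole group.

|G| = 40, so by Lagrange every subgroup order divides 40. Divisors: 1, 2, 4, 5, 8, 10, 20, 40.
Subgroups by order — order 1: 1; order 2: 21; order 4: 11; order 5: 1; order 8: 5; order 10: 5; order 20: 3; order 40: 1.
Total: 1 + 21 + 11 + 1 + 5 + 5 + 3 + 1 = 48.

48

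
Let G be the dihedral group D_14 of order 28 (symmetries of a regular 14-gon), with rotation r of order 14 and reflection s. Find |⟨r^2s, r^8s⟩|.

14

|⟨r^2s⟩| = 2 and |⟨r^8s⟩| = 2, so |H| is a multiple of lcm(2, 2) = 2 and divides |G| = 28.
Closing under the operation: H = {e, r^2, r^4, r^6, r^8, r^10, r^12, s, r^2s, r^4s, r^6s, r^8s, r^10s, r^12s}, so |H| = 14.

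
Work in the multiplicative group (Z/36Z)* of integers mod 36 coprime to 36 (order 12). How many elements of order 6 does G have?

6

The elements of order 6 are: 5, 7, 11, 23, 29, 31.
That's 6.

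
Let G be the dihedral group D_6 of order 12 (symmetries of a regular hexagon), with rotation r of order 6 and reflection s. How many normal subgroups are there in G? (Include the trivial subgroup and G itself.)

7

G has 16 subgroups. Checking conjugation-invariance by order — order 1: 1/1 normal; order 2: 1/7 normal; order 3: 1/1 normal; order 4: 0/3 normal; order 6: 3/3 normal; order 12: 1/1 normal.
Total normal subgroups: 7.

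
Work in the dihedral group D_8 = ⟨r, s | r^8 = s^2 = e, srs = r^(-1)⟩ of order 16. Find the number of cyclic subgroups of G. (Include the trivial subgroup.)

12

A cyclic subgroup of order d is generated by each of its φ(d) elements of order d, so the cyclic subgroups of order d number (#elements of order d)/φ(d).
Cyclic subgroups by order — order 1: 1; order 2: 9; order 4: 1; order 8: 1.
Total: 12.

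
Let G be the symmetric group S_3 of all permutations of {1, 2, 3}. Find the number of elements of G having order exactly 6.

No element of G has order 6 (even though 6 | 6).

0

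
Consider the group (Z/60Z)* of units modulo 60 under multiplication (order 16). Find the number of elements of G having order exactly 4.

The elements of order 4 are: 7, 13, 17, 23, 37, 43, 47, 53.
That's 8.

8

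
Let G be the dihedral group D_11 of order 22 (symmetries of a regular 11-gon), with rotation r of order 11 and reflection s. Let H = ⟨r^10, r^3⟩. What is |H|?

11

|⟨r^10⟩| = 11 and |⟨r^3⟩| = 11, so |H| is a multiple of lcm(11, 11) = 11 and divides |G| = 22.
Closing under the operation: H = {e, r, r^2, r^3, r^4, r^5, r^6, r^7, r^8, r^9, r^10}, so |H| = 11.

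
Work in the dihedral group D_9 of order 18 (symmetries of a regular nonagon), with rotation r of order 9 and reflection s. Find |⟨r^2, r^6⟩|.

|⟨r^2⟩| = 9 and |⟨r^6⟩| = 3, so |H| is a multiple of lcm(9, 3) = 9 and divides |G| = 18.
Closing under the operation: H = {e, r, r^2, r^3, r^4, r^5, r^6, r^7, r^8}, so |H| = 9.

9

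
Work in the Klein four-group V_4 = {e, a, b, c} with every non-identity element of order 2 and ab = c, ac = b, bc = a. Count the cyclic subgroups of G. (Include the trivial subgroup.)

4

Group the elements of G by the cyclic subgroup they generate; each cyclic subgroup of order d accounts for φ(d) elements.
Cyclic subgroups by order — order 1: 1; order 2: 3.
Total: 4.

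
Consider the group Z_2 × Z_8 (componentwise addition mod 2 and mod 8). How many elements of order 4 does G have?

An element (a,b) has order lcm(ord(a), ord(b)); count pairs with lcm equal to 4.
Enumerating gives 4 such elements.

4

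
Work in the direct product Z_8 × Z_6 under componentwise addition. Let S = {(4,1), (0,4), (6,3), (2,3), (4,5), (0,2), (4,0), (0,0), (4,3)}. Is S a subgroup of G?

|S| = 9 does not divide |G| = 48, so by Lagrange S is not a subgroup.

No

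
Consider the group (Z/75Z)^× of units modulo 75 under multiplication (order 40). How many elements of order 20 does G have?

Enumerating element orders in G gives 16 elements of order 20.

16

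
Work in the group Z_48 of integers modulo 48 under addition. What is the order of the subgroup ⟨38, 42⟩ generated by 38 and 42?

24

|⟨38⟩| = 24 and |⟨42⟩| = 8, so |H| is a multiple of lcm(24, 8) = 24 and divides |G| = 48.
Closing under the operation: H = {0, 2, 4, 6, 8, 10, 12, 14, 16, 18, 20, 22, 24, 26, 28, 30, 32, 34, 36, 38, 40, 42, 44, 46}, so |H| = 24.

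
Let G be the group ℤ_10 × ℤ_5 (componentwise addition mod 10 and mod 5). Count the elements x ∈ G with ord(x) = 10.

24

An element (a,b) has order lcm(ord(a), ord(b)); count pairs with lcm equal to 10.
Enumerating gives 24 such elements.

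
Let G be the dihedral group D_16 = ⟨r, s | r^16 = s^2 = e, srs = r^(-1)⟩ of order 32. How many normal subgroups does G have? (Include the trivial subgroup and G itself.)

G has 36 subgroups. Checking conjugation-invariance by order — order 1: 1/1 normal; order 2: 1/17 normal; order 4: 1/9 normal; order 8: 1/5 normal; order 16: 3/3 normal; order 32: 1/1 normal.
Total normal subgroups: 8.

8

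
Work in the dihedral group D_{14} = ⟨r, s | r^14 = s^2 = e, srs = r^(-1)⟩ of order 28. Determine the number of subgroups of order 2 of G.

|G| = 28 and 2 | 28, so subgroups of order 2 are possible by Lagrange.
The subgroups of order 2 are: {e, r^10s}; {e, r^11s}; {e, r^12s}; {e, r^13s}; … (15 in all).
So G has 15 subgroups of order 2.

15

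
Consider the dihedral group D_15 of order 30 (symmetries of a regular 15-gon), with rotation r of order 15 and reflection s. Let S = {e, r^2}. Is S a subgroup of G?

r^2 ∈ S but its inverse r^13 ∉ S, so S is not a subgroup.

No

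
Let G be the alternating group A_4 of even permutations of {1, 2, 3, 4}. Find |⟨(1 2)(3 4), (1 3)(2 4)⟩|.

4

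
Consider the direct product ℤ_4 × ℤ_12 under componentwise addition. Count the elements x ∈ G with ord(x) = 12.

An element (a,b) has order lcm(ord(a), ord(b)); count pairs with lcm equal to 12.
Enumerating gives 24 such elements.

24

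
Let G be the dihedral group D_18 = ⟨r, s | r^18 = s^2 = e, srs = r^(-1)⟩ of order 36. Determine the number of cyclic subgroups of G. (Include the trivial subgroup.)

Each element a generates a cyclic subgroup ⟨a⟩; distinct elements may generate the same one (a cyclic group of order d has φ(d) generators).
Cyclic subgroups by order — order 1: 1; order 2: 19; order 3: 1; order 6: 1; order 9: 1; order 18: 1.
Total: 24.

24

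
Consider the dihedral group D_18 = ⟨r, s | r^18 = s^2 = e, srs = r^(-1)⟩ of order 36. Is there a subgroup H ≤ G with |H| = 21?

21 does not divide |G| = 36, so by Lagrange no subgroup of order 21 exists.

No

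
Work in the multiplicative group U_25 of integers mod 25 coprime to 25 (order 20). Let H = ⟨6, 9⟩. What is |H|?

|⟨6⟩| = 5 and |⟨9⟩| = 10, so |H| is a multiple of lcm(5, 10) = 10 and divides |G| = 20.
Closing under the operation: H = {1, 4, 6, 9, 11, 14, 16, 19, 21, 24}, so |H| = 10.

10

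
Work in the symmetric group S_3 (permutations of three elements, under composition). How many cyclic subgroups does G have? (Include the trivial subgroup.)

Group the elements of G by the cyclic subgroup they generate; each cyclic subgroup of order d accounts for φ(d) elements.
Cyclic subgroups by order — order 1: 1; order 2: 3; order 3: 1.
Total: 5.

5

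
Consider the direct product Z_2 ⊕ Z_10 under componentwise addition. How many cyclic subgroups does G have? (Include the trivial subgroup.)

Group the elements of G by the cyclic subgroup they generate; each cyclic subgroup of order d accounts for φ(d) elements.
Cyclic subgroups by order — order 1: 1; order 2: 3; order 5: 1; order 10: 3.
Total: 8.

8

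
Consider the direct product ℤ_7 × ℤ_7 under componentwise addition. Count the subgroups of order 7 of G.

8

|G| = 49 and 7 | 49, so subgroups of order 7 are possible by Lagrange.
The subgroups of order 7 are: {(0,0), (0,1), (0,2), (0,3), (0,4), (0,5), (0,6)}; {(0,0), (1,0), (2,0), (3,0), (4,0), (5,0), (6,0)}; {(0,0), (1,1), (2,2), (3,3), (4,4), (5,5), (6,6)}; {(0,0), (1,2), (2,4), (3,6), (4,1), (5,3), (6,5)}; … (8 in all).
So G has 8 subgroups of order 7.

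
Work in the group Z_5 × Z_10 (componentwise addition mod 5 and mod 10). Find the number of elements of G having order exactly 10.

An element (a,b) has order lcm(ord(a), ord(b)); count pairs with lcm equal to 10.
Enumerating gives 24 such elements.

24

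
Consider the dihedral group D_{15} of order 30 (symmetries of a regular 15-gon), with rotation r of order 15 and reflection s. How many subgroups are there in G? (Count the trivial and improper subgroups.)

|G| = 30, so by Lagrange every subgroup order divides 30. Divisors: 1, 2, 3, 5, 6, 10, 15, 30.
Subgroups by order — order 1: 1; order 2: 15; order 3: 1; order 5: 1; order 6: 5; order 10: 3; order 15: 1; order 30: 1.
Total: 1 + 15 + 1 + 1 + 5 + 3 + 1 + 1 = 28.

28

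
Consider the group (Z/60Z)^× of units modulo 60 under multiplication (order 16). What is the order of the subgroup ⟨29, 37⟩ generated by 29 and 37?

|⟨29⟩| = 2 and |⟨37⟩| = 4, so |H| is a multiple of lcm(2, 4) = 4 and divides |G| = 16.
Closing under the operation: H = {1, 13, 17, 29, 37, 41, 49, 53}, so |H| = 8.

8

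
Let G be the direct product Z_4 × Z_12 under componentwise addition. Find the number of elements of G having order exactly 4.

An element (a,b) has order lcm(ord(a), ord(b)); count pairs with lcm equal to 4.
Enumerating gives 12 such elements.

12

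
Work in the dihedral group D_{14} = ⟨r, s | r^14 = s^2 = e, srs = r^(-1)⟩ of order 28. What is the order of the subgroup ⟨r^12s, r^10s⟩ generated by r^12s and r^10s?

14

|⟨r^12s⟩| = 2 and |⟨r^10s⟩| = 2, so |H| is a multiple of lcm(2, 2) = 2 and divides |G| = 28.
Closing under the operation: H = {e, r^2, r^4, r^6, r^8, r^10, r^12, s, r^2s, r^4s, r^6s, r^8s, r^10s, r^12s}, so |H| = 14.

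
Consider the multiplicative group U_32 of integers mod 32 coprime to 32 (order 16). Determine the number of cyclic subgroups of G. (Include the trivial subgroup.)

8

A cyclic subgroup of order d is generated by each of its φ(d) elements of order d, so the cyclic subgroups of order d number (#elements of order d)/φ(d).
Cyclic subgroups by order — order 1: 1; order 2: 3; order 4: 2; order 8: 2.
Total: 8.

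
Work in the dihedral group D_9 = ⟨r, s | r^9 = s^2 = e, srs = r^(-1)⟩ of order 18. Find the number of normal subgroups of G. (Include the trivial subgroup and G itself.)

G has 16 subgroups. Checking conjugation-invariance by order — order 1: 1/1 normal; order 2: 0/9 normal; order 3: 1/1 normal; order 6: 0/3 normal; order 9: 1/1 normal; order 18: 1/1 normal.
Total normal subgroups: 4.

4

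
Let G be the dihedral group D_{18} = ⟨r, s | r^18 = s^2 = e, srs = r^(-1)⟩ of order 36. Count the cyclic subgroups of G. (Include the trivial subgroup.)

24

Group the elements of G by the cyclic subgroup they generate; each cyclic subgroup of order d accounts for φ(d) elements.
Cyclic subgroups by order — order 1: 1; order 2: 19; order 3: 1; order 6: 1; order 9: 1; order 18: 1.
Total: 24.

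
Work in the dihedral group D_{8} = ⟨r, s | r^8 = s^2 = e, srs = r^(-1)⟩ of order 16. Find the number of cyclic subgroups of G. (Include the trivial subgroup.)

12

Group the elements of G by the cyclic subgroup they generate; each cyclic subgroup of order d accounts for φ(d) elements.
Cyclic subgroups by order — order 1: 1; order 2: 9; order 4: 1; order 8: 1.
Total: 12.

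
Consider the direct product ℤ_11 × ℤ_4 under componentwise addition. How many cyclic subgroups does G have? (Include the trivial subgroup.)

6

Each element a generates a cyclic subgroup ⟨a⟩; distinct elements may generate the same one (a cyclic group of order d has φ(d) generators).
Cyclic subgroups by order — order 1: 1; order 2: 1; order 4: 1; order 11: 1; order 22: 1; order 44: 1.
Total: 6.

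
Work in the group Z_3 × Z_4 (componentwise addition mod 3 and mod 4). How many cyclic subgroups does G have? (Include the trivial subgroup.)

6

A cyclic subgroup of order d is generated by each of its φ(d) elements of order d, so the cyclic subgroups of order d number (#elements of order d)/φ(d).
Cyclic subgroups by order — order 1: 1; order 2: 1; order 3: 1; order 4: 1; order 6: 1; order 12: 1.
Total: 6.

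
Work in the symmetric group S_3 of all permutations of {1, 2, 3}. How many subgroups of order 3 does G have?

1

|G| = 6 and 3 | 6, so subgroups of order 3 are possible by Lagrange.
The subgroups of order 3 are: {e, (1 2 3), (1 3 2)}.
So G has 1 subgroup of order 3.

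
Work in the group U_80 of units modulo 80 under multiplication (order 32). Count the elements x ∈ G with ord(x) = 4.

24

Enumerating element orders in G gives 24 elements of order 4.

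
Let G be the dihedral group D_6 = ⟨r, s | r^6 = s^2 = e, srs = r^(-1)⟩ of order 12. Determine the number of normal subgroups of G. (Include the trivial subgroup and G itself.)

7

G has 16 subgroups. Checking conjugation-invariance by order — order 1: 1/1 normal; order 2: 1/7 normal; order 3: 1/1 normal; order 4: 0/3 normal; order 6: 3/3 normal; order 12: 1/1 normal.
Total normal subgroups: 7.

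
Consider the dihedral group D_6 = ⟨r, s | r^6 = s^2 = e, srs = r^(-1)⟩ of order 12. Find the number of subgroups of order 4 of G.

|G| = 12 and 4 | 12, so subgroups of order 4 are possible by Lagrange.
The subgroups of order 4 are: {e, r^3, r^2s, r^5s}; {e, r^3, s, r^3s}; {e, r^3, rs, r^4s}.
So G has 3 subgroups of order 4.

3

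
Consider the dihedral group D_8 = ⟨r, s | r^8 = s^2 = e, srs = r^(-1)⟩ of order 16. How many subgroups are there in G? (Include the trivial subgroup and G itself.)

19

|G| = 16, so by Lagrange every subgroup order divides 16. Divisors: 1, 2, 4, 8, 16.
Subgroups by order — order 1: 1; order 2: 9; order 4: 5; order 8: 3; order 16: 1.
Total: 1 + 9 + 5 + 3 + 1 = 19.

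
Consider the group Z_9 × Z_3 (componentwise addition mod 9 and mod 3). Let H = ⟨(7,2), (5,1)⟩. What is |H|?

9

|⟨(7,2)⟩| = 9 and |⟨(5,1)⟩| = 9, so |H| is a multiple of lcm(9, 9) = 9 and divides |G| = 27.
Closing under the operation: H = {(0,0), (1,2), (2,1), (3,0), (4,2), (5,1), (6,0), (7,2), (8,1)}, so |H| = 9.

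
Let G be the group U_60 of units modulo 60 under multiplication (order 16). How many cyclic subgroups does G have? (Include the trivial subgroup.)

A cyclic subgroup of order d is generated by each of its φ(d) elements of order d, so the cyclic subgroups of order d number (#elements of order d)/φ(d).
Cyclic subgroups by order — order 1: 1; order 2: 7; order 4: 4.
Total: 12.

12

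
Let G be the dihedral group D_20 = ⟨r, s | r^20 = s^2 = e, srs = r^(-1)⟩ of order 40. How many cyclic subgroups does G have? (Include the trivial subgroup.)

A cyclic subgroup of order d is generated by each of its φ(d) elements of order d, so the cyclic subgroups of order d number (#elements of order d)/φ(d).
Cyclic subgroups by order — order 1: 1; order 2: 21; order 4: 1; order 5: 1; order 10: 1; order 20: 1.
Total: 26.

26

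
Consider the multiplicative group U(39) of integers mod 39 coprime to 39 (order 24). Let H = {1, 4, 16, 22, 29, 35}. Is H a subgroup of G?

No

4 ∈ H but its inverse 10 ∉ H, so H is not a subgroup.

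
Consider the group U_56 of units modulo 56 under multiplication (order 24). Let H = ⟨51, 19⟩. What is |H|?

|⟨51⟩| = 6 and |⟨19⟩| = 6, so |H| is a multiple of lcm(6, 6) = 6 and divides |G| = 24.
Closing under the operation: H = {1, 3, 9, 11, 17, 19, 25, 27, 33, 41, 43, 51}, so |H| = 12.

12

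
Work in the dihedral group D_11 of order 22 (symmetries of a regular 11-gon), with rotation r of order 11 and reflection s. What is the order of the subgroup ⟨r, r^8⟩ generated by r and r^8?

|⟨r⟩| = 11 and |⟨r^8⟩| = 11, so |H| is a multiple of lcm(11, 11) = 11 and divides |G| = 22.
Closing under the operation: H = {e, r, r^2, r^3, r^4, r^5, r^6, r^7, r^8, r^9, r^10}, so |H| = 11.

11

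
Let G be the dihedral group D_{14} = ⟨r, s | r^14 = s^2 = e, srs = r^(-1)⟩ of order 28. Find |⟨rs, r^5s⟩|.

|⟨rs⟩| = 2 and |⟨r^5s⟩| = 2, so |H| is a multiple of lcm(2, 2) = 2 and divides |G| = 28.
Closing under the operation: H = {e, r^2, r^4, r^6, r^8, r^10, r^12, rs, r^3s, r^5s, r^7s, r^9s, r^11s, r^13s}, so |H| = 14.

14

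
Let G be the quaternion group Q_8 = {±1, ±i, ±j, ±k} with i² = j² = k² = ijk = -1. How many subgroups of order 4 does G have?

|G| = 8 and 4 | 8, so subgroups of order 4 are possible by Lagrange.
The subgroups of order 4 are: {1, -1, i, -i}; {1, -1, j, -j}; {1, -1, k, -k}.
So G has 3 subgroups of order 4.

3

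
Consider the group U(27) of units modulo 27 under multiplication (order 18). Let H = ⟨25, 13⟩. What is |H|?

9

|⟨25⟩| = 9 and |⟨13⟩| = 9, so |H| is a multiple of lcm(9, 9) = 9 and divides |G| = 18.
Closing under the operation: H = {1, 4, 7, 10, 13, 16, 19, 22, 25}, so |H| = 9.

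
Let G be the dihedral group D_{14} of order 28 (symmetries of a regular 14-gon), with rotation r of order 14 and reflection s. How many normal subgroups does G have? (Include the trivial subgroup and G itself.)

7

G has 28 subgroups. Checking conjugation-invariance by order — order 1: 1/1 normal; order 2: 1/15 normal; order 4: 0/7 normal; order 7: 1/1 normal; order 14: 3/3 normal; order 28: 1/1 normal.
Total normal subgroups: 7.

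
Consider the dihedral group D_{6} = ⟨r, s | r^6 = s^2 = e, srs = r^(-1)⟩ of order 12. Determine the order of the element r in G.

6

Computing powers of r: the smallest k with (r)^k = e is k = 6.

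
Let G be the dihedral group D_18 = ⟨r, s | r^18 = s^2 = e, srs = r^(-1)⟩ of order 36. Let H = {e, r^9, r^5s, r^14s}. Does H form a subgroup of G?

Yes

|H| = 4 divides |G| = 36, consistent with Lagrange.
H contains the identity, every element's inverse is in H, and H is closed under ·: it is a subgroup.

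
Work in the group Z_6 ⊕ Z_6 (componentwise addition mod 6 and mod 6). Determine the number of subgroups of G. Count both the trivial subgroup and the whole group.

|G| = 36, so by Lagrange every subgroup order divides 36. Divisors: 1, 2, 3, 4, 6, 9, 12, 18, 36.
Subgroups by order — order 1: 1; order 2: 3; order 3: 4; order 4: 1; order 6: 12; order 9: 1; order 12: 4; order 18: 3; order 36: 1.
Total: 1 + 3 + 4 + 1 + 12 + 1 + 4 + 3 + 1 = 30.

30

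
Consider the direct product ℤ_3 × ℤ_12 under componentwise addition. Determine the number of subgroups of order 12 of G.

4

|G| = 36 and 12 | 36, so subgroups of order 12 are possible by Lagrange.
The subgroups of order 12 are: {(0,0), (0,1), (0,2), (0,3), (0,4), (0,5), (0,6), (0,7), (0,8), (0,9), (0,10), (0,11)}; {(0,0), (0,3), (0,6), (0,9), (1,0), (1,3), (1,6), (1,9), (2,0), (2,3), (2,6), (2,9)}; {(0,0), (0,3), (0,6), (0,9), (1,1), (1,4), (1,7), (1,10), (2,2), (2,5), (2,8), (2,11)}; {(0,0), (0,3), (0,6), (0,9), (1,2), (1,5), (1,8), (1,11), (2,1), (2,4), (2,7), (2,10)}.
So G has 4 subgroups of order 12.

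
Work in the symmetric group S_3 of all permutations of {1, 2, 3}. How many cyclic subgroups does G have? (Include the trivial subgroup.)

5

Group the elements of G by the cyclic subgroup they generate; each cyclic subgroup of order d accounts for φ(d) elements.
Cyclic subgroups by order — order 1: 1; order 2: 3; order 3: 1.
Total: 5.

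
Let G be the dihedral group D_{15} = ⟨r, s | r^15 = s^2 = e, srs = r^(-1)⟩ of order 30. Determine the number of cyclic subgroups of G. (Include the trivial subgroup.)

19

Each element a generates a cyclic subgroup ⟨a⟩; distinct elements may generate the same one (a cyclic group of order d has φ(d) generators).
Cyclic subgroups by order — order 1: 1; order 2: 15; order 3: 1; order 5: 1; order 15: 1.
Total: 19.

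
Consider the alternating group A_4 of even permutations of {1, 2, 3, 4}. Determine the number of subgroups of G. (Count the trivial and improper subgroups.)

10

|G| = 12, so by Lagrange every subgroup order divides 12. Divisors: 1, 2, 3, 4, 6, 12.
Subgroups by order — order 1: 1; order 2: 3; order 3: 4; order 4: 1; order 6: 0; order 12: 1.
Total: 1 + 3 + 4 + 1 + 0 + 1 = 10.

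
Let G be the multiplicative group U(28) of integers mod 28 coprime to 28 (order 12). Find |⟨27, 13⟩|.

|⟨27⟩| = 2 and |⟨13⟩| = 2, so |H| is a multiple of lcm(2, 2) = 2 and divides |G| = 12.
Closing under the operation: H = {1, 13, 15, 27}, so |H| = 4.

4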